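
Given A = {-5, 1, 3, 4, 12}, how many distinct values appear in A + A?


A + A = {a + a' : a, a' ∈ A}; |A| = 5.
General bounds: 2|A| - 1 ≤ |A + A| ≤ |A|(|A|+1)/2, i.e. 9 ≤ |A + A| ≤ 15.
Lower bound 2|A|-1 is attained iff A is an arithmetic progression.
Enumerate sums a + a' for a ≤ a' (symmetric, so this suffices):
a = -5: -5+-5=-10, -5+1=-4, -5+3=-2, -5+4=-1, -5+12=7
a = 1: 1+1=2, 1+3=4, 1+4=5, 1+12=13
a = 3: 3+3=6, 3+4=7, 3+12=15
a = 4: 4+4=8, 4+12=16
a = 12: 12+12=24
Distinct sums: {-10, -4, -2, -1, 2, 4, 5, 6, 7, 8, 13, 15, 16, 24}
|A + A| = 14

|A + A| = 14


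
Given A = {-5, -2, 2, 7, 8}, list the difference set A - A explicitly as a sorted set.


A - A = {a - a' : a, a' ∈ A}.
Compute a - a' for each ordered pair (a, a'):
a = -5: -5--5=0, -5--2=-3, -5-2=-7, -5-7=-12, -5-8=-13
a = -2: -2--5=3, -2--2=0, -2-2=-4, -2-7=-9, -2-8=-10
a = 2: 2--5=7, 2--2=4, 2-2=0, 2-7=-5, 2-8=-6
a = 7: 7--5=12, 7--2=9, 7-2=5, 7-7=0, 7-8=-1
a = 8: 8--5=13, 8--2=10, 8-2=6, 8-7=1, 8-8=0
Collecting distinct values (and noting 0 appears from a-a):
A - A = {-13, -12, -10, -9, -7, -6, -5, -4, -3, -1, 0, 1, 3, 4, 5, 6, 7, 9, 10, 12, 13}
|A - A| = 21

A - A = {-13, -12, -10, -9, -7, -6, -5, -4, -3, -1, 0, 1, 3, 4, 5, 6, 7, 9, 10, 12, 13}


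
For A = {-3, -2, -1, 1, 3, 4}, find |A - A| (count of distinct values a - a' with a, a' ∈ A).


A - A = {a - a' : a, a' ∈ A}; |A| = 6.
Bounds: 2|A|-1 ≤ |A - A| ≤ |A|² - |A| + 1, i.e. 11 ≤ |A - A| ≤ 31.
Note: 0 ∈ A - A always (from a - a). The set is symmetric: if d ∈ A - A then -d ∈ A - A.
Enumerate nonzero differences d = a - a' with a > a' (then include -d):
Positive differences: {1, 2, 3, 4, 5, 6, 7}
Full difference set: {0} ∪ (positive diffs) ∪ (negative diffs).
|A - A| = 1 + 2·7 = 15 (matches direct enumeration: 15).

|A - A| = 15


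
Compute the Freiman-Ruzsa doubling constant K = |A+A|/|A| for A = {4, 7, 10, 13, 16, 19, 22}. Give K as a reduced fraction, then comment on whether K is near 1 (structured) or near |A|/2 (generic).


|A| = 7.
Compute A + A by enumerating all 49 pairs.
A + A = {8, 11, 14, 17, 20, 23, 26, 29, 32, 35, 38, 41, 44}, so |A + A| = 13.
K = |A + A| / |A| = 13/7 (already in lowest terms) ≈ 1.8571.
Reference: AP of size 7 gives K = 13/7 ≈ 1.8571; a fully generic set of size 7 gives K ≈ 4.0000.

|A| = 7, |A + A| = 13, K = 13/7.


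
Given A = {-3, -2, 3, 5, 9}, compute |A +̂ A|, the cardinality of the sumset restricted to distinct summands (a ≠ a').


Restricted sumset: A +̂ A = {a + a' : a ∈ A, a' ∈ A, a ≠ a'}.
Equivalently, take A + A and drop any sum 2a that is achievable ONLY as a + a for a ∈ A (i.e. sums representable only with equal summands).
Enumerate pairs (a, a') with a < a' (symmetric, so each unordered pair gives one sum; this covers all a ≠ a'):
  -3 + -2 = -5
  -3 + 3 = 0
  -3 + 5 = 2
  -3 + 9 = 6
  -2 + 3 = 1
  -2 + 5 = 3
  -2 + 9 = 7
  3 + 5 = 8
  3 + 9 = 12
  5 + 9 = 14
Collected distinct sums: {-5, 0, 1, 2, 3, 6, 7, 8, 12, 14}
|A +̂ A| = 10
(Reference bound: |A +̂ A| ≥ 2|A| - 3 for |A| ≥ 2, with |A| = 5 giving ≥ 7.)

|A +̂ A| = 10


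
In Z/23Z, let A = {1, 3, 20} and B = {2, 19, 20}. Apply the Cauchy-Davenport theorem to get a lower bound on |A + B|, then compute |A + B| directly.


Cauchy-Davenport: |A + B| ≥ min(p, |A| + |B| - 1) for A, B nonempty in Z/pZ.
|A| = 3, |B| = 3, p = 23.
CD lower bound = min(23, 3 + 3 - 1) = min(23, 5) = 5.
Compute A + B mod 23 directly:
a = 1: 1+2=3, 1+19=20, 1+20=21
a = 3: 3+2=5, 3+19=22, 3+20=0
a = 20: 20+2=22, 20+19=16, 20+20=17
A + B = {0, 3, 5, 16, 17, 20, 21, 22}, so |A + B| = 8.
Verify: 8 ≥ 5? Yes ✓.

CD lower bound = 5, actual |A + B| = 8.


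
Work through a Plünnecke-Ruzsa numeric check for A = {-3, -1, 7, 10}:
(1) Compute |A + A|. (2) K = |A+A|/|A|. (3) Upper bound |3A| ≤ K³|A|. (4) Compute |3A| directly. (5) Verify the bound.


|A| = 4.
Step 1: Compute A + A by enumerating all 16 pairs.
A + A = {-6, -4, -2, 4, 6, 7, 9, 14, 17, 20}, so |A + A| = 10.
Step 2: Doubling constant K = |A + A|/|A| = 10/4 = 10/4 ≈ 2.5000.
Step 3: Plünnecke-Ruzsa gives |3A| ≤ K³·|A| = (2.5000)³ · 4 ≈ 62.5000.
Step 4: Compute 3A = A + A + A directly by enumerating all triples (a,b,c) ∈ A³; |3A| = 20.
Step 5: Check 20 ≤ 62.5000? Yes ✓.

K = 10/4, Plünnecke-Ruzsa bound K³|A| ≈ 62.5000, |3A| = 20, inequality holds.


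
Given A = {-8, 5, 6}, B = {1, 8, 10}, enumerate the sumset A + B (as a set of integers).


A + B = {a + b : a ∈ A, b ∈ B}.
Enumerate all |A|·|B| = 3·3 = 9 pairs (a, b) and collect distinct sums.
a = -8: -8+1=-7, -8+8=0, -8+10=2
a = 5: 5+1=6, 5+8=13, 5+10=15
a = 6: 6+1=7, 6+8=14, 6+10=16
Collecting distinct sums: A + B = {-7, 0, 2, 6, 7, 13, 14, 15, 16}
|A + B| = 9

A + B = {-7, 0, 2, 6, 7, 13, 14, 15, 16}


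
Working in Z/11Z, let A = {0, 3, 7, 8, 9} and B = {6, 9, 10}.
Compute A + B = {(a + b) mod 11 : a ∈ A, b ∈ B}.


Work in Z/11Z: reduce every sum a + b modulo 11.
Enumerate all 15 pairs:
a = 0: 0+6=6, 0+9=9, 0+10=10
a = 3: 3+6=9, 3+9=1, 3+10=2
a = 7: 7+6=2, 7+9=5, 7+10=6
a = 8: 8+6=3, 8+9=6, 8+10=7
a = 9: 9+6=4, 9+9=7, 9+10=8
Distinct residues collected: {1, 2, 3, 4, 5, 6, 7, 8, 9, 10}
|A + B| = 10 (out of 11 total residues).

A + B = {1, 2, 3, 4, 5, 6, 7, 8, 9, 10}


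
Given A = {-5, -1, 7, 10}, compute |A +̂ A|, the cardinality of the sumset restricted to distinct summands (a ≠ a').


Restricted sumset: A +̂ A = {a + a' : a ∈ A, a' ∈ A, a ≠ a'}.
Equivalently, take A + A and drop any sum 2a that is achievable ONLY as a + a for a ∈ A (i.e. sums representable only with equal summands).
Enumerate pairs (a, a') with a < a' (symmetric, so each unordered pair gives one sum; this covers all a ≠ a'):
  -5 + -1 = -6
  -5 + 7 = 2
  -5 + 10 = 5
  -1 + 7 = 6
  -1 + 10 = 9
  7 + 10 = 17
Collected distinct sums: {-6, 2, 5, 6, 9, 17}
|A +̂ A| = 6
(Reference bound: |A +̂ A| ≥ 2|A| - 3 for |A| ≥ 2, with |A| = 4 giving ≥ 5.)

|A +̂ A| = 6


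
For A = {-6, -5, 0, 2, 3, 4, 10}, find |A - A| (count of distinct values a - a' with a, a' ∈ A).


A - A = {a - a' : a, a' ∈ A}; |A| = 7.
Bounds: 2|A|-1 ≤ |A - A| ≤ |A|² - |A| + 1, i.e. 13 ≤ |A - A| ≤ 43.
Note: 0 ∈ A - A always (from a - a). The set is symmetric: if d ∈ A - A then -d ∈ A - A.
Enumerate nonzero differences d = a - a' with a > a' (then include -d):
Positive differences: {1, 2, 3, 4, 5, 6, 7, 8, 9, 10, 15, 16}
Full difference set: {0} ∪ (positive diffs) ∪ (negative diffs).
|A - A| = 1 + 2·12 = 25 (matches direct enumeration: 25).

|A - A| = 25


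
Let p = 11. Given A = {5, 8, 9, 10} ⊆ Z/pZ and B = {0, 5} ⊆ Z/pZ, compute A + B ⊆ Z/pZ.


Work in Z/11Z: reduce every sum a + b modulo 11.
Enumerate all 8 pairs:
a = 5: 5+0=5, 5+5=10
a = 8: 8+0=8, 8+5=2
a = 9: 9+0=9, 9+5=3
a = 10: 10+0=10, 10+5=4
Distinct residues collected: {2, 3, 4, 5, 8, 9, 10}
|A + B| = 7 (out of 11 total residues).

A + B = {2, 3, 4, 5, 8, 9, 10}


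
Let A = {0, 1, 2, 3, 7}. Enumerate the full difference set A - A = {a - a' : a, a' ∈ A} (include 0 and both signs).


A - A = {a - a' : a, a' ∈ A}.
Compute a - a' for each ordered pair (a, a'):
a = 0: 0-0=0, 0-1=-1, 0-2=-2, 0-3=-3, 0-7=-7
a = 1: 1-0=1, 1-1=0, 1-2=-1, 1-3=-2, 1-7=-6
a = 2: 2-0=2, 2-1=1, 2-2=0, 2-3=-1, 2-7=-5
a = 3: 3-0=3, 3-1=2, 3-2=1, 3-3=0, 3-7=-4
a = 7: 7-0=7, 7-1=6, 7-2=5, 7-3=4, 7-7=0
Collecting distinct values (and noting 0 appears from a-a):
A - A = {-7, -6, -5, -4, -3, -2, -1, 0, 1, 2, 3, 4, 5, 6, 7}
|A - A| = 15

A - A = {-7, -6, -5, -4, -3, -2, -1, 0, 1, 2, 3, 4, 5, 6, 7}


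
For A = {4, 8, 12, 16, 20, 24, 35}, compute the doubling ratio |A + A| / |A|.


|A| = 7.
Compute A + A by enumerating all 49 pairs.
A + A = {8, 12, 16, 20, 24, 28, 32, 36, 39, 40, 43, 44, 47, 48, 51, 55, 59, 70}, so |A + A| = 18.
K = |A + A| / |A| = 18/7 (already in lowest terms) ≈ 2.5714.
Reference: AP of size 7 gives K = 13/7 ≈ 1.8571; a fully generic set of size 7 gives K ≈ 4.0000.

|A| = 7, |A + A| = 18, K = 18/7.


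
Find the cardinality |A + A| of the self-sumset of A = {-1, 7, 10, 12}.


A + A = {a + a' : a, a' ∈ A}; |A| = 4.
General bounds: 2|A| - 1 ≤ |A + A| ≤ |A|(|A|+1)/2, i.e. 7 ≤ |A + A| ≤ 10.
Lower bound 2|A|-1 is attained iff A is an arithmetic progression.
Enumerate sums a + a' for a ≤ a' (symmetric, so this suffices):
a = -1: -1+-1=-2, -1+7=6, -1+10=9, -1+12=11
a = 7: 7+7=14, 7+10=17, 7+12=19
a = 10: 10+10=20, 10+12=22
a = 12: 12+12=24
Distinct sums: {-2, 6, 9, 11, 14, 17, 19, 20, 22, 24}
|A + A| = 10

|A + A| = 10


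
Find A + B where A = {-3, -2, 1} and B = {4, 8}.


A + B = {a + b : a ∈ A, b ∈ B}.
Enumerate all |A|·|B| = 3·2 = 6 pairs (a, b) and collect distinct sums.
a = -3: -3+4=1, -3+8=5
a = -2: -2+4=2, -2+8=6
a = 1: 1+4=5, 1+8=9
Collecting distinct sums: A + B = {1, 2, 5, 6, 9}
|A + B| = 5

A + B = {1, 2, 5, 6, 9}


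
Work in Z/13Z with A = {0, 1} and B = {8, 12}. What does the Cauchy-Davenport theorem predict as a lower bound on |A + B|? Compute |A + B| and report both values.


Cauchy-Davenport: |A + B| ≥ min(p, |A| + |B| - 1) for A, B nonempty in Z/pZ.
|A| = 2, |B| = 2, p = 13.
CD lower bound = min(13, 2 + 2 - 1) = min(13, 3) = 3.
Compute A + B mod 13 directly:
a = 0: 0+8=8, 0+12=12
a = 1: 1+8=9, 1+12=0
A + B = {0, 8, 9, 12}, so |A + B| = 4.
Verify: 4 ≥ 3? Yes ✓.

CD lower bound = 3, actual |A + B| = 4.


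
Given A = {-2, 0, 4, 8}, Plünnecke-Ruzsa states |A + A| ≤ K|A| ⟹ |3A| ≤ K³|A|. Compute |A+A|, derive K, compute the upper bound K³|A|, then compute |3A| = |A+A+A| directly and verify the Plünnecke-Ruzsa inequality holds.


|A| = 4.
Step 1: Compute A + A by enumerating all 16 pairs.
A + A = {-4, -2, 0, 2, 4, 6, 8, 12, 16}, so |A + A| = 9.
Step 2: Doubling constant K = |A + A|/|A| = 9/4 = 9/4 ≈ 2.2500.
Step 3: Plünnecke-Ruzsa gives |3A| ≤ K³·|A| = (2.2500)³ · 4 ≈ 45.5625.
Step 4: Compute 3A = A + A + A directly by enumerating all triples (a,b,c) ∈ A³; |3A| = 14.
Step 5: Check 14 ≤ 45.5625? Yes ✓.

K = 9/4, Plünnecke-Ruzsa bound K³|A| ≈ 45.5625, |3A| = 14, inequality holds.


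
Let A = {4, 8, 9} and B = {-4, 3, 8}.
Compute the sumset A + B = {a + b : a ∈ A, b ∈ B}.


A + B = {a + b : a ∈ A, b ∈ B}.
Enumerate all |A|·|B| = 3·3 = 9 pairs (a, b) and collect distinct sums.
a = 4: 4+-4=0, 4+3=7, 4+8=12
a = 8: 8+-4=4, 8+3=11, 8+8=16
a = 9: 9+-4=5, 9+3=12, 9+8=17
Collecting distinct sums: A + B = {0, 4, 5, 7, 11, 12, 16, 17}
|A + B| = 8

A + B = {0, 4, 5, 7, 11, 12, 16, 17}


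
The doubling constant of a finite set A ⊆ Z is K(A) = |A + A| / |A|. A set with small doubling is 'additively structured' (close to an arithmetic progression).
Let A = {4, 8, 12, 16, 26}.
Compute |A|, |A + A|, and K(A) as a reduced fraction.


|A| = 5.
Compute A + A by enumerating all 25 pairs.
A + A = {8, 12, 16, 20, 24, 28, 30, 32, 34, 38, 42, 52}, so |A + A| = 12.
K = |A + A| / |A| = 12/5 (already in lowest terms) ≈ 2.4000.
Reference: AP of size 5 gives K = 9/5 ≈ 1.8000; a fully generic set of size 5 gives K ≈ 3.0000.

|A| = 5, |A + A| = 12, K = 12/5.


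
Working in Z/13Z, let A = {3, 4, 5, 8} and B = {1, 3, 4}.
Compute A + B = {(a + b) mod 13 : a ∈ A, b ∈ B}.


Work in Z/13Z: reduce every sum a + b modulo 13.
Enumerate all 12 pairs:
a = 3: 3+1=4, 3+3=6, 3+4=7
a = 4: 4+1=5, 4+3=7, 4+4=8
a = 5: 5+1=6, 5+3=8, 5+4=9
a = 8: 8+1=9, 8+3=11, 8+4=12
Distinct residues collected: {4, 5, 6, 7, 8, 9, 11, 12}
|A + B| = 8 (out of 13 total residues).

A + B = {4, 5, 6, 7, 8, 9, 11, 12}


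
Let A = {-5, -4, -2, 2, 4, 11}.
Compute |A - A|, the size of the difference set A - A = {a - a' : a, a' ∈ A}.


A - A = {a - a' : a, a' ∈ A}; |A| = 6.
Bounds: 2|A|-1 ≤ |A - A| ≤ |A|² - |A| + 1, i.e. 11 ≤ |A - A| ≤ 31.
Note: 0 ∈ A - A always (from a - a). The set is symmetric: if d ∈ A - A then -d ∈ A - A.
Enumerate nonzero differences d = a - a' with a > a' (then include -d):
Positive differences: {1, 2, 3, 4, 6, 7, 8, 9, 13, 15, 16}
Full difference set: {0} ∪ (positive diffs) ∪ (negative diffs).
|A - A| = 1 + 2·11 = 23 (matches direct enumeration: 23).

|A - A| = 23


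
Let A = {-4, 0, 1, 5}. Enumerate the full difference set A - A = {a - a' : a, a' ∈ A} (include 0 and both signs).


A - A = {a - a' : a, a' ∈ A}.
Compute a - a' for each ordered pair (a, a'):
a = -4: -4--4=0, -4-0=-4, -4-1=-5, -4-5=-9
a = 0: 0--4=4, 0-0=0, 0-1=-1, 0-5=-5
a = 1: 1--4=5, 1-0=1, 1-1=0, 1-5=-4
a = 5: 5--4=9, 5-0=5, 5-1=4, 5-5=0
Collecting distinct values (and noting 0 appears from a-a):
A - A = {-9, -5, -4, -1, 0, 1, 4, 5, 9}
|A - A| = 9

A - A = {-9, -5, -4, -1, 0, 1, 4, 5, 9}


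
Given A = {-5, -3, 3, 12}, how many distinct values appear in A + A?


A + A = {a + a' : a, a' ∈ A}; |A| = 4.
General bounds: 2|A| - 1 ≤ |A + A| ≤ |A|(|A|+1)/2, i.e. 7 ≤ |A + A| ≤ 10.
Lower bound 2|A|-1 is attained iff A is an arithmetic progression.
Enumerate sums a + a' for a ≤ a' (symmetric, so this suffices):
a = -5: -5+-5=-10, -5+-3=-8, -5+3=-2, -5+12=7
a = -3: -3+-3=-6, -3+3=0, -3+12=9
a = 3: 3+3=6, 3+12=15
a = 12: 12+12=24
Distinct sums: {-10, -8, -6, -2, 0, 6, 7, 9, 15, 24}
|A + A| = 10

|A + A| = 10


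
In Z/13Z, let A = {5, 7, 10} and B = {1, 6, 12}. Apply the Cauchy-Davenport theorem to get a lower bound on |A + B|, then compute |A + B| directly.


Cauchy-Davenport: |A + B| ≥ min(p, |A| + |B| - 1) for A, B nonempty in Z/pZ.
|A| = 3, |B| = 3, p = 13.
CD lower bound = min(13, 3 + 3 - 1) = min(13, 5) = 5.
Compute A + B mod 13 directly:
a = 5: 5+1=6, 5+6=11, 5+12=4
a = 7: 7+1=8, 7+6=0, 7+12=6
a = 10: 10+1=11, 10+6=3, 10+12=9
A + B = {0, 3, 4, 6, 8, 9, 11}, so |A + B| = 7.
Verify: 7 ≥ 5? Yes ✓.

CD lower bound = 5, actual |A + B| = 7.


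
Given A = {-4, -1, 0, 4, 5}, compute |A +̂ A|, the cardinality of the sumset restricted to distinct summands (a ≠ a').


Restricted sumset: A +̂ A = {a + a' : a ∈ A, a' ∈ A, a ≠ a'}.
Equivalently, take A + A and drop any sum 2a that is achievable ONLY as a + a for a ∈ A (i.e. sums representable only with equal summands).
Enumerate pairs (a, a') with a < a' (symmetric, so each unordered pair gives one sum; this covers all a ≠ a'):
  -4 + -1 = -5
  -4 + 0 = -4
  -4 + 4 = 0
  -4 + 5 = 1
  -1 + 0 = -1
  -1 + 4 = 3
  -1 + 5 = 4
  0 + 4 = 4
  0 + 5 = 5
  4 + 5 = 9
Collected distinct sums: {-5, -4, -1, 0, 1, 3, 4, 5, 9}
|A +̂ A| = 9
(Reference bound: |A +̂ A| ≥ 2|A| - 3 for |A| ≥ 2, with |A| = 5 giving ≥ 7.)

|A +̂ A| = 9


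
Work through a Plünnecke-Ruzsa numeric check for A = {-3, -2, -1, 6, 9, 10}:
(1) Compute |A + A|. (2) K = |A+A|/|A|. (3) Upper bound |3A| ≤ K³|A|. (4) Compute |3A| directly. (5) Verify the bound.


|A| = 6.
Step 1: Compute A + A by enumerating all 36 pairs.
A + A = {-6, -5, -4, -3, -2, 3, 4, 5, 6, 7, 8, 9, 12, 15, 16, 18, 19, 20}, so |A + A| = 18.
Step 2: Doubling constant K = |A + A|/|A| = 18/6 = 18/6 ≈ 3.0000.
Step 3: Plünnecke-Ruzsa gives |3A| ≤ K³·|A| = (3.0000)³ · 6 ≈ 162.0000.
Step 4: Compute 3A = A + A + A directly by enumerating all triples (a,b,c) ∈ A³; |3A| = 36.
Step 5: Check 36 ≤ 162.0000? Yes ✓.

K = 18/6, Plünnecke-Ruzsa bound K³|A| ≈ 162.0000, |3A| = 36, inequality holds.


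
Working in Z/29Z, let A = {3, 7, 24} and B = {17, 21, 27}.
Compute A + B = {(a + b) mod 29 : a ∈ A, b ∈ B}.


Work in Z/29Z: reduce every sum a + b modulo 29.
Enumerate all 9 pairs:
a = 3: 3+17=20, 3+21=24, 3+27=1
a = 7: 7+17=24, 7+21=28, 7+27=5
a = 24: 24+17=12, 24+21=16, 24+27=22
Distinct residues collected: {1, 5, 12, 16, 20, 22, 24, 28}
|A + B| = 8 (out of 29 total residues).

A + B = {1, 5, 12, 16, 20, 22, 24, 28}


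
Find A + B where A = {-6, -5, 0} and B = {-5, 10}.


A + B = {a + b : a ∈ A, b ∈ B}.
Enumerate all |A|·|B| = 3·2 = 6 pairs (a, b) and collect distinct sums.
a = -6: -6+-5=-11, -6+10=4
a = -5: -5+-5=-10, -5+10=5
a = 0: 0+-5=-5, 0+10=10
Collecting distinct sums: A + B = {-11, -10, -5, 4, 5, 10}
|A + B| = 6

A + B = {-11, -10, -5, 4, 5, 10}


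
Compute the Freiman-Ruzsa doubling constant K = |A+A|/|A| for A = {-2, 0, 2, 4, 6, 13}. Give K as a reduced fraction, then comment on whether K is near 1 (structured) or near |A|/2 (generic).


|A| = 6.
Compute A + A by enumerating all 36 pairs.
A + A = {-4, -2, 0, 2, 4, 6, 8, 10, 11, 12, 13, 15, 17, 19, 26}, so |A + A| = 15.
K = |A + A| / |A| = 15/6 = 5/2 ≈ 2.5000.
Reference: AP of size 6 gives K = 11/6 ≈ 1.8333; a fully generic set of size 6 gives K ≈ 3.5000.

|A| = 6, |A + A| = 15, K = 15/6 = 5/2.


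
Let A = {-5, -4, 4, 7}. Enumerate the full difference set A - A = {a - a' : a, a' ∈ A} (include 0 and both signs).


A - A = {a - a' : a, a' ∈ A}.
Compute a - a' for each ordered pair (a, a'):
a = -5: -5--5=0, -5--4=-1, -5-4=-9, -5-7=-12
a = -4: -4--5=1, -4--4=0, -4-4=-8, -4-7=-11
a = 4: 4--5=9, 4--4=8, 4-4=0, 4-7=-3
a = 7: 7--5=12, 7--4=11, 7-4=3, 7-7=0
Collecting distinct values (and noting 0 appears from a-a):
A - A = {-12, -11, -9, -8, -3, -1, 0, 1, 3, 8, 9, 11, 12}
|A - A| = 13

A - A = {-12, -11, -9, -8, -3, -1, 0, 1, 3, 8, 9, 11, 12}


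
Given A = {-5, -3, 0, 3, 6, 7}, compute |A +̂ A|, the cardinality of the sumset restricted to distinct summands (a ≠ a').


Restricted sumset: A +̂ A = {a + a' : a ∈ A, a' ∈ A, a ≠ a'}.
Equivalently, take A + A and drop any sum 2a that is achievable ONLY as a + a for a ∈ A (i.e. sums representable only with equal summands).
Enumerate pairs (a, a') with a < a' (symmetric, so each unordered pair gives one sum; this covers all a ≠ a'):
  -5 + -3 = -8
  -5 + 0 = -5
  -5 + 3 = -2
  -5 + 6 = 1
  -5 + 7 = 2
  -3 + 0 = -3
  -3 + 3 = 0
  -3 + 6 = 3
  -3 + 7 = 4
  0 + 3 = 3
  0 + 6 = 6
  0 + 7 = 7
  3 + 6 = 9
  3 + 7 = 10
  6 + 7 = 13
Collected distinct sums: {-8, -5, -3, -2, 0, 1, 2, 3, 4, 6, 7, 9, 10, 13}
|A +̂ A| = 14
(Reference bound: |A +̂ A| ≥ 2|A| - 3 for |A| ≥ 2, with |A| = 6 giving ≥ 9.)

|A +̂ A| = 14


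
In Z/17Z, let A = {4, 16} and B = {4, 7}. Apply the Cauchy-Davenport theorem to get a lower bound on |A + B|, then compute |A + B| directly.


Cauchy-Davenport: |A + B| ≥ min(p, |A| + |B| - 1) for A, B nonempty in Z/pZ.
|A| = 2, |B| = 2, p = 17.
CD lower bound = min(17, 2 + 2 - 1) = min(17, 3) = 3.
Compute A + B mod 17 directly:
a = 4: 4+4=8, 4+7=11
a = 16: 16+4=3, 16+7=6
A + B = {3, 6, 8, 11}, so |A + B| = 4.
Verify: 4 ≥ 3? Yes ✓.

CD lower bound = 3, actual |A + B| = 4.


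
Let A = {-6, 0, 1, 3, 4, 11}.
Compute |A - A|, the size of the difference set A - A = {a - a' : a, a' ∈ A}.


A - A = {a - a' : a, a' ∈ A}; |A| = 6.
Bounds: 2|A|-1 ≤ |A - A| ≤ |A|² - |A| + 1, i.e. 11 ≤ |A - A| ≤ 31.
Note: 0 ∈ A - A always (from a - a). The set is symmetric: if d ∈ A - A then -d ∈ A - A.
Enumerate nonzero differences d = a - a' with a > a' (then include -d):
Positive differences: {1, 2, 3, 4, 6, 7, 8, 9, 10, 11, 17}
Full difference set: {0} ∪ (positive diffs) ∪ (negative diffs).
|A - A| = 1 + 2·11 = 23 (matches direct enumeration: 23).

|A - A| = 23


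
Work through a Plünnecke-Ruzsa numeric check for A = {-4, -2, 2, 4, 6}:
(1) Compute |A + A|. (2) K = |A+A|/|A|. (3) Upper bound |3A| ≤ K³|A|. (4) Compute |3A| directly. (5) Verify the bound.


|A| = 5.
Step 1: Compute A + A by enumerating all 25 pairs.
A + A = {-8, -6, -4, -2, 0, 2, 4, 6, 8, 10, 12}, so |A + A| = 11.
Step 2: Doubling constant K = |A + A|/|A| = 11/5 = 11/5 ≈ 2.2000.
Step 3: Plünnecke-Ruzsa gives |3A| ≤ K³·|A| = (2.2000)³ · 5 ≈ 53.2400.
Step 4: Compute 3A = A + A + A directly by enumerating all triples (a,b,c) ∈ A³; |3A| = 16.
Step 5: Check 16 ≤ 53.2400? Yes ✓.

K = 11/5, Plünnecke-Ruzsa bound K³|A| ≈ 53.2400, |3A| = 16, inequality holds.


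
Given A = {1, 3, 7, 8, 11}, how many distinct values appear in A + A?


A + A = {a + a' : a, a' ∈ A}; |A| = 5.
General bounds: 2|A| - 1 ≤ |A + A| ≤ |A|(|A|+1)/2, i.e. 9 ≤ |A + A| ≤ 15.
Lower bound 2|A|-1 is attained iff A is an arithmetic progression.
Enumerate sums a + a' for a ≤ a' (symmetric, so this suffices):
a = 1: 1+1=2, 1+3=4, 1+7=8, 1+8=9, 1+11=12
a = 3: 3+3=6, 3+7=10, 3+8=11, 3+11=14
a = 7: 7+7=14, 7+8=15, 7+11=18
a = 8: 8+8=16, 8+11=19
a = 11: 11+11=22
Distinct sums: {2, 4, 6, 8, 9, 10, 11, 12, 14, 15, 16, 18, 19, 22}
|A + A| = 14

|A + A| = 14


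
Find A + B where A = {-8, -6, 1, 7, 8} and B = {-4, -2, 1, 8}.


A + B = {a + b : a ∈ A, b ∈ B}.
Enumerate all |A|·|B| = 5·4 = 20 pairs (a, b) and collect distinct sums.
a = -8: -8+-4=-12, -8+-2=-10, -8+1=-7, -8+8=0
a = -6: -6+-4=-10, -6+-2=-8, -6+1=-5, -6+8=2
a = 1: 1+-4=-3, 1+-2=-1, 1+1=2, 1+8=9
a = 7: 7+-4=3, 7+-2=5, 7+1=8, 7+8=15
a = 8: 8+-4=4, 8+-2=6, 8+1=9, 8+8=16
Collecting distinct sums: A + B = {-12, -10, -8, -7, -5, -3, -1, 0, 2, 3, 4, 5, 6, 8, 9, 15, 16}
|A + B| = 17

A + B = {-12, -10, -8, -7, -5, -3, -1, 0, 2, 3, 4, 5, 6, 8, 9, 15, 16}


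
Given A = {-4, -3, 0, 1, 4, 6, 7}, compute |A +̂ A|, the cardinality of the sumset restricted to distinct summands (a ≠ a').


Restricted sumset: A +̂ A = {a + a' : a ∈ A, a' ∈ A, a ≠ a'}.
Equivalently, take A + A and drop any sum 2a that is achievable ONLY as a + a for a ∈ A (i.e. sums representable only with equal summands).
Enumerate pairs (a, a') with a < a' (symmetric, so each unordered pair gives one sum; this covers all a ≠ a'):
  -4 + -3 = -7
  -4 + 0 = -4
  -4 + 1 = -3
  -4 + 4 = 0
  -4 + 6 = 2
  -4 + 7 = 3
  -3 + 0 = -3
  -3 + 1 = -2
  -3 + 4 = 1
  -3 + 6 = 3
  -3 + 7 = 4
  0 + 1 = 1
  0 + 4 = 4
  0 + 6 = 6
  0 + 7 = 7
  1 + 4 = 5
  1 + 6 = 7
  1 + 7 = 8
  4 + 6 = 10
  4 + 7 = 11
  6 + 7 = 13
Collected distinct sums: {-7, -4, -3, -2, 0, 1, 2, 3, 4, 5, 6, 7, 8, 10, 11, 13}
|A +̂ A| = 16
(Reference bound: |A +̂ A| ≥ 2|A| - 3 for |A| ≥ 2, with |A| = 7 giving ≥ 11.)

|A +̂ A| = 16


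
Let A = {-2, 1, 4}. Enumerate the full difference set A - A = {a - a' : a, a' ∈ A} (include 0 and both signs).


A - A = {a - a' : a, a' ∈ A}.
Compute a - a' for each ordered pair (a, a'):
a = -2: -2--2=0, -2-1=-3, -2-4=-6
a = 1: 1--2=3, 1-1=0, 1-4=-3
a = 4: 4--2=6, 4-1=3, 4-4=0
Collecting distinct values (and noting 0 appears from a-a):
A - A = {-6, -3, 0, 3, 6}
|A - A| = 5

A - A = {-6, -3, 0, 3, 6}


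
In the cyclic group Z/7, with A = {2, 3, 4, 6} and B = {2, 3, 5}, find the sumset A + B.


Work in Z/7Z: reduce every sum a + b modulo 7.
Enumerate all 12 pairs:
a = 2: 2+2=4, 2+3=5, 2+5=0
a = 3: 3+2=5, 3+3=6, 3+5=1
a = 4: 4+2=6, 4+3=0, 4+5=2
a = 6: 6+2=1, 6+3=2, 6+5=4
Distinct residues collected: {0, 1, 2, 4, 5, 6}
|A + B| = 6 (out of 7 total residues).

A + B = {0, 1, 2, 4, 5, 6}


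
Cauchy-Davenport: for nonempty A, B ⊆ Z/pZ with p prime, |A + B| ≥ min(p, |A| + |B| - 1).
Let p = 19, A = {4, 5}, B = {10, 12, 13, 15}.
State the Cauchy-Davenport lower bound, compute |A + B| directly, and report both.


Cauchy-Davenport: |A + B| ≥ min(p, |A| + |B| - 1) for A, B nonempty in Z/pZ.
|A| = 2, |B| = 4, p = 19.
CD lower bound = min(19, 2 + 4 - 1) = min(19, 5) = 5.
Compute A + B mod 19 directly:
a = 4: 4+10=14, 4+12=16, 4+13=17, 4+15=0
a = 5: 5+10=15, 5+12=17, 5+13=18, 5+15=1
A + B = {0, 1, 14, 15, 16, 17, 18}, so |A + B| = 7.
Verify: 7 ≥ 5? Yes ✓.

CD lower bound = 5, actual |A + B| = 7.


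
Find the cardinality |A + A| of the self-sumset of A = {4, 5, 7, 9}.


A + A = {a + a' : a, a' ∈ A}; |A| = 4.
General bounds: 2|A| - 1 ≤ |A + A| ≤ |A|(|A|+1)/2, i.e. 7 ≤ |A + A| ≤ 10.
Lower bound 2|A|-1 is attained iff A is an arithmetic progression.
Enumerate sums a + a' for a ≤ a' (symmetric, so this suffices):
a = 4: 4+4=8, 4+5=9, 4+7=11, 4+9=13
a = 5: 5+5=10, 5+7=12, 5+9=14
a = 7: 7+7=14, 7+9=16
a = 9: 9+9=18
Distinct sums: {8, 9, 10, 11, 12, 13, 14, 16, 18}
|A + A| = 9

|A + A| = 9


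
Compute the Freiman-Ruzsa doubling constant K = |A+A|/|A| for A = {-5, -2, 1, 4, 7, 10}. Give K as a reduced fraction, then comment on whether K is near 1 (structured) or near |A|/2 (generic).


|A| = 6.
Compute A + A by enumerating all 36 pairs.
A + A = {-10, -7, -4, -1, 2, 5, 8, 11, 14, 17, 20}, so |A + A| = 11.
K = |A + A| / |A| = 11/6 (already in lowest terms) ≈ 1.8333.
Reference: AP of size 6 gives K = 11/6 ≈ 1.8333; a fully generic set of size 6 gives K ≈ 3.5000.

|A| = 6, |A + A| = 11, K = 11/6.


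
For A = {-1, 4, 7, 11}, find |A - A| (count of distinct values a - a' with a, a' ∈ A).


A - A = {a - a' : a, a' ∈ A}; |A| = 4.
Bounds: 2|A|-1 ≤ |A - A| ≤ |A|² - |A| + 1, i.e. 7 ≤ |A - A| ≤ 13.
Note: 0 ∈ A - A always (from a - a). The set is symmetric: if d ∈ A - A then -d ∈ A - A.
Enumerate nonzero differences d = a - a' with a > a' (then include -d):
Positive differences: {3, 4, 5, 7, 8, 12}
Full difference set: {0} ∪ (positive diffs) ∪ (negative diffs).
|A - A| = 1 + 2·6 = 13 (matches direct enumeration: 13).

|A - A| = 13


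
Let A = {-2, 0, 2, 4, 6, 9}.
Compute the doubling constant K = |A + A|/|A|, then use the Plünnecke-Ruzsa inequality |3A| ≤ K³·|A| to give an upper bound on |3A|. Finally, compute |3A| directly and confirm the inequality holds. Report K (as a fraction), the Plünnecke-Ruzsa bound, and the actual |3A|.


|A| = 6.
Step 1: Compute A + A by enumerating all 36 pairs.
A + A = {-4, -2, 0, 2, 4, 6, 7, 8, 9, 10, 11, 12, 13, 15, 18}, so |A + A| = 15.
Step 2: Doubling constant K = |A + A|/|A| = 15/6 = 15/6 ≈ 2.5000.
Step 3: Plünnecke-Ruzsa gives |3A| ≤ K³·|A| = (2.5000)³ · 6 ≈ 93.7500.
Step 4: Compute 3A = A + A + A directly by enumerating all triples (a,b,c) ∈ A³; |3A| = 26.
Step 5: Check 26 ≤ 93.7500? Yes ✓.

K = 15/6, Plünnecke-Ruzsa bound K³|A| ≈ 93.7500, |3A| = 26, inequality holds.


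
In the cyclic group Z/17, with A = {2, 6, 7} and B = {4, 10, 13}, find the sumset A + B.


Work in Z/17Z: reduce every sum a + b modulo 17.
Enumerate all 9 pairs:
a = 2: 2+4=6, 2+10=12, 2+13=15
a = 6: 6+4=10, 6+10=16, 6+13=2
a = 7: 7+4=11, 7+10=0, 7+13=3
Distinct residues collected: {0, 2, 3, 6, 10, 11, 12, 15, 16}
|A + B| = 9 (out of 17 total residues).

A + B = {0, 2, 3, 6, 10, 11, 12, 15, 16}


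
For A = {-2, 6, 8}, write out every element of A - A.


A - A = {a - a' : a, a' ∈ A}.
Compute a - a' for each ordered pair (a, a'):
a = -2: -2--2=0, -2-6=-8, -2-8=-10
a = 6: 6--2=8, 6-6=0, 6-8=-2
a = 8: 8--2=10, 8-6=2, 8-8=0
Collecting distinct values (and noting 0 appears from a-a):
A - A = {-10, -8, -2, 0, 2, 8, 10}
|A - A| = 7

A - A = {-10, -8, -2, 0, 2, 8, 10}


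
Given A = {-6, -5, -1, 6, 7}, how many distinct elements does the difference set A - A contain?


A - A = {a - a' : a, a' ∈ A}; |A| = 5.
Bounds: 2|A|-1 ≤ |A - A| ≤ |A|² - |A| + 1, i.e. 9 ≤ |A - A| ≤ 21.
Note: 0 ∈ A - A always (from a - a). The set is symmetric: if d ∈ A - A then -d ∈ A - A.
Enumerate nonzero differences d = a - a' with a > a' (then include -d):
Positive differences: {1, 4, 5, 7, 8, 11, 12, 13}
Full difference set: {0} ∪ (positive diffs) ∪ (negative diffs).
|A - A| = 1 + 2·8 = 17 (matches direct enumeration: 17).

|A - A| = 17


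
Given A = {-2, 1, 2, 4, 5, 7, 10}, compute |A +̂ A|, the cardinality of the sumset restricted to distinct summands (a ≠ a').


Restricted sumset: A +̂ A = {a + a' : a ∈ A, a' ∈ A, a ≠ a'}.
Equivalently, take A + A and drop any sum 2a that is achievable ONLY as a + a for a ∈ A (i.e. sums representable only with equal summands).
Enumerate pairs (a, a') with a < a' (symmetric, so each unordered pair gives one sum; this covers all a ≠ a'):
  -2 + 1 = -1
  -2 + 2 = 0
  -2 + 4 = 2
  -2 + 5 = 3
  -2 + 7 = 5
  -2 + 10 = 8
  1 + 2 = 3
  1 + 4 = 5
  1 + 5 = 6
  1 + 7 = 8
  1 + 10 = 11
  2 + 4 = 6
  2 + 5 = 7
  2 + 7 = 9
  2 + 10 = 12
  4 + 5 = 9
  4 + 7 = 11
  4 + 10 = 14
  5 + 7 = 12
  5 + 10 = 15
  7 + 10 = 17
Collected distinct sums: {-1, 0, 2, 3, 5, 6, 7, 8, 9, 11, 12, 14, 15, 17}
|A +̂ A| = 14
(Reference bound: |A +̂ A| ≥ 2|A| - 3 for |A| ≥ 2, with |A| = 7 giving ≥ 11.)

|A +̂ A| = 14


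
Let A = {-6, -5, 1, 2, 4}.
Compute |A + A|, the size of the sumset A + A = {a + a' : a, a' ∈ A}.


A + A = {a + a' : a, a' ∈ A}; |A| = 5.
General bounds: 2|A| - 1 ≤ |A + A| ≤ |A|(|A|+1)/2, i.e. 9 ≤ |A + A| ≤ 15.
Lower bound 2|A|-1 is attained iff A is an arithmetic progression.
Enumerate sums a + a' for a ≤ a' (symmetric, so this suffices):
a = -6: -6+-6=-12, -6+-5=-11, -6+1=-5, -6+2=-4, -6+4=-2
a = -5: -5+-5=-10, -5+1=-4, -5+2=-3, -5+4=-1
a = 1: 1+1=2, 1+2=3, 1+4=5
a = 2: 2+2=4, 2+4=6
a = 4: 4+4=8
Distinct sums: {-12, -11, -10, -5, -4, -3, -2, -1, 2, 3, 4, 5, 6, 8}
|A + A| = 14

|A + A| = 14


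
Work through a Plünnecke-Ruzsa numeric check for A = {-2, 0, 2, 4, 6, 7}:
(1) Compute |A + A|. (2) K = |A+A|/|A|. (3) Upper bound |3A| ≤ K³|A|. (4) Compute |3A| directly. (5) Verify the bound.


|A| = 6.
Step 1: Compute A + A by enumerating all 36 pairs.
A + A = {-4, -2, 0, 2, 4, 5, 6, 7, 8, 9, 10, 11, 12, 13, 14}, so |A + A| = 15.
Step 2: Doubling constant K = |A + A|/|A| = 15/6 = 15/6 ≈ 2.5000.
Step 3: Plünnecke-Ruzsa gives |3A| ≤ K³·|A| = (2.5000)³ · 6 ≈ 93.7500.
Step 4: Compute 3A = A + A + A directly by enumerating all triples (a,b,c) ∈ A³; |3A| = 24.
Step 5: Check 24 ≤ 93.7500? Yes ✓.

K = 15/6, Plünnecke-Ruzsa bound K³|A| ≈ 93.7500, |3A| = 24, inequality holds.


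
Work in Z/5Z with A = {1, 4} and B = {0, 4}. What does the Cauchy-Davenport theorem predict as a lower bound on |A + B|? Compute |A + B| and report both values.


Cauchy-Davenport: |A + B| ≥ min(p, |A| + |B| - 1) for A, B nonempty in Z/pZ.
|A| = 2, |B| = 2, p = 5.
CD lower bound = min(5, 2 + 2 - 1) = min(5, 3) = 3.
Compute A + B mod 5 directly:
a = 1: 1+0=1, 1+4=0
a = 4: 4+0=4, 4+4=3
A + B = {0, 1, 3, 4}, so |A + B| = 4.
Verify: 4 ≥ 3? Yes ✓.

CD lower bound = 3, actual |A + B| = 4.


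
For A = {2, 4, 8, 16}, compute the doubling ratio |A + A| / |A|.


|A| = 4.
Compute A + A by enumerating all 16 pairs.
A + A = {4, 6, 8, 10, 12, 16, 18, 20, 24, 32}, so |A + A| = 10.
K = |A + A| / |A| = 10/4 = 5/2 ≈ 2.5000.
Reference: AP of size 4 gives K = 7/4 ≈ 1.7500; a fully generic set of size 4 gives K ≈ 2.5000.

|A| = 4, |A + A| = 10, K = 10/4 = 5/2.


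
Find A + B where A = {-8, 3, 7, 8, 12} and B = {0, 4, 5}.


A + B = {a + b : a ∈ A, b ∈ B}.
Enumerate all |A|·|B| = 5·3 = 15 pairs (a, b) and collect distinct sums.
a = -8: -8+0=-8, -8+4=-4, -8+5=-3
a = 3: 3+0=3, 3+4=7, 3+5=8
a = 7: 7+0=7, 7+4=11, 7+5=12
a = 8: 8+0=8, 8+4=12, 8+5=13
a = 12: 12+0=12, 12+4=16, 12+5=17
Collecting distinct sums: A + B = {-8, -4, -3, 3, 7, 8, 11, 12, 13, 16, 17}
|A + B| = 11

A + B = {-8, -4, -3, 3, 7, 8, 11, 12, 13, 16, 17}


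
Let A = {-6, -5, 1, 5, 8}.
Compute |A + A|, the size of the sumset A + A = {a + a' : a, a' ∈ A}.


A + A = {a + a' : a, a' ∈ A}; |A| = 5.
General bounds: 2|A| - 1 ≤ |A + A| ≤ |A|(|A|+1)/2, i.e. 9 ≤ |A + A| ≤ 15.
Lower bound 2|A|-1 is attained iff A is an arithmetic progression.
Enumerate sums a + a' for a ≤ a' (symmetric, so this suffices):
a = -6: -6+-6=-12, -6+-5=-11, -6+1=-5, -6+5=-1, -6+8=2
a = -5: -5+-5=-10, -5+1=-4, -5+5=0, -5+8=3
a = 1: 1+1=2, 1+5=6, 1+8=9
a = 5: 5+5=10, 5+8=13
a = 8: 8+8=16
Distinct sums: {-12, -11, -10, -5, -4, -1, 0, 2, 3, 6, 9, 10, 13, 16}
|A + A| = 14

|A + A| = 14


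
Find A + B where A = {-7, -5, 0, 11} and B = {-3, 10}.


A + B = {a + b : a ∈ A, b ∈ B}.
Enumerate all |A|·|B| = 4·2 = 8 pairs (a, b) and collect distinct sums.
a = -7: -7+-3=-10, -7+10=3
a = -5: -5+-3=-8, -5+10=5
a = 0: 0+-3=-3, 0+10=10
a = 11: 11+-3=8, 11+10=21
Collecting distinct sums: A + B = {-10, -8, -3, 3, 5, 8, 10, 21}
|A + B| = 8

A + B = {-10, -8, -3, 3, 5, 8, 10, 21}


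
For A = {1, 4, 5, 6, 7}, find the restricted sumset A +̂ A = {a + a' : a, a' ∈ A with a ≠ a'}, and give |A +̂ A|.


Restricted sumset: A +̂ A = {a + a' : a ∈ A, a' ∈ A, a ≠ a'}.
Equivalently, take A + A and drop any sum 2a that is achievable ONLY as a + a for a ∈ A (i.e. sums representable only with equal summands).
Enumerate pairs (a, a') with a < a' (symmetric, so each unordered pair gives one sum; this covers all a ≠ a'):
  1 + 4 = 5
  1 + 5 = 6
  1 + 6 = 7
  1 + 7 = 8
  4 + 5 = 9
  4 + 6 = 10
  4 + 7 = 11
  5 + 6 = 11
  5 + 7 = 12
  6 + 7 = 13
Collected distinct sums: {5, 6, 7, 8, 9, 10, 11, 12, 13}
|A +̂ A| = 9
(Reference bound: |A +̂ A| ≥ 2|A| - 3 for |A| ≥ 2, with |A| = 5 giving ≥ 7.)

|A +̂ A| = 9


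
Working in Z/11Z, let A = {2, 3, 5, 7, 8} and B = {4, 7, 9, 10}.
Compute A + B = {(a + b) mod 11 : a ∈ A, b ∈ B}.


Work in Z/11Z: reduce every sum a + b modulo 11.
Enumerate all 20 pairs:
a = 2: 2+4=6, 2+7=9, 2+9=0, 2+10=1
a = 3: 3+4=7, 3+7=10, 3+9=1, 3+10=2
a = 5: 5+4=9, 5+7=1, 5+9=3, 5+10=4
a = 7: 7+4=0, 7+7=3, 7+9=5, 7+10=6
a = 8: 8+4=1, 8+7=4, 8+9=6, 8+10=7
Distinct residues collected: {0, 1, 2, 3, 4, 5, 6, 7, 9, 10}
|A + B| = 10 (out of 11 total residues).

A + B = {0, 1, 2, 3, 4, 5, 6, 7, 9, 10}


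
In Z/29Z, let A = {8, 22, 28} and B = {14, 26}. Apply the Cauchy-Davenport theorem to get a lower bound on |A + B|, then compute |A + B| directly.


Cauchy-Davenport: |A + B| ≥ min(p, |A| + |B| - 1) for A, B nonempty in Z/pZ.
|A| = 3, |B| = 2, p = 29.
CD lower bound = min(29, 3 + 2 - 1) = min(29, 4) = 4.
Compute A + B mod 29 directly:
a = 8: 8+14=22, 8+26=5
a = 22: 22+14=7, 22+26=19
a = 28: 28+14=13, 28+26=25
A + B = {5, 7, 13, 19, 22, 25}, so |A + B| = 6.
Verify: 6 ≥ 4? Yes ✓.

CD lower bound = 4, actual |A + B| = 6.


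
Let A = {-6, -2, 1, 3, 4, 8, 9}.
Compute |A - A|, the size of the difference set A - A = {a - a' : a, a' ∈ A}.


A - A = {a - a' : a, a' ∈ A}; |A| = 7.
Bounds: 2|A|-1 ≤ |A - A| ≤ |A|² - |A| + 1, i.e. 13 ≤ |A - A| ≤ 43.
Note: 0 ∈ A - A always (from a - a). The set is symmetric: if d ∈ A - A then -d ∈ A - A.
Enumerate nonzero differences d = a - a' with a > a' (then include -d):
Positive differences: {1, 2, 3, 4, 5, 6, 7, 8, 9, 10, 11, 14, 15}
Full difference set: {0} ∪ (positive diffs) ∪ (negative diffs).
|A - A| = 1 + 2·13 = 27 (matches direct enumeration: 27).

|A - A| = 27


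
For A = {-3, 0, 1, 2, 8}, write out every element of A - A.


A - A = {a - a' : a, a' ∈ A}.
Compute a - a' for each ordered pair (a, a'):
a = -3: -3--3=0, -3-0=-3, -3-1=-4, -3-2=-5, -3-8=-11
a = 0: 0--3=3, 0-0=0, 0-1=-1, 0-2=-2, 0-8=-8
a = 1: 1--3=4, 1-0=1, 1-1=0, 1-2=-1, 1-8=-7
a = 2: 2--3=5, 2-0=2, 2-1=1, 2-2=0, 2-8=-6
a = 8: 8--3=11, 8-0=8, 8-1=7, 8-2=6, 8-8=0
Collecting distinct values (and noting 0 appears from a-a):
A - A = {-11, -8, -7, -6, -5, -4, -3, -2, -1, 0, 1, 2, 3, 4, 5, 6, 7, 8, 11}
|A - A| = 19

A - A = {-11, -8, -7, -6, -5, -4, -3, -2, -1, 0, 1, 2, 3, 4, 5, 6, 7, 8, 11}


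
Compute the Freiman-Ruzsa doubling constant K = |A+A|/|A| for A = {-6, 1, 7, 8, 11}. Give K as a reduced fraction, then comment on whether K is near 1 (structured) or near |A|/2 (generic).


|A| = 5.
Compute A + A by enumerating all 25 pairs.
A + A = {-12, -5, 1, 2, 5, 8, 9, 12, 14, 15, 16, 18, 19, 22}, so |A + A| = 14.
K = |A + A| / |A| = 14/5 (already in lowest terms) ≈ 2.8000.
Reference: AP of size 5 gives K = 9/5 ≈ 1.8000; a fully generic set of size 5 gives K ≈ 3.0000.

|A| = 5, |A + A| = 14, K = 14/5.


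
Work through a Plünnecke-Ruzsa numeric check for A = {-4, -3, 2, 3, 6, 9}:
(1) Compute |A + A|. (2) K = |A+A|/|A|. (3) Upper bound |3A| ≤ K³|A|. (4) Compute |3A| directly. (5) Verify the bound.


|A| = 6.
Step 1: Compute A + A by enumerating all 36 pairs.
A + A = {-8, -7, -6, -2, -1, 0, 2, 3, 4, 5, 6, 8, 9, 11, 12, 15, 18}, so |A + A| = 17.
Step 2: Doubling constant K = |A + A|/|A| = 17/6 = 17/6 ≈ 2.8333.
Step 3: Plünnecke-Ruzsa gives |3A| ≤ K³·|A| = (2.8333)³ · 6 ≈ 136.4722.
Step 4: Compute 3A = A + A + A directly by enumerating all triples (a,b,c) ∈ A³; |3A| = 32.
Step 5: Check 32 ≤ 136.4722? Yes ✓.

K = 17/6, Plünnecke-Ruzsa bound K³|A| ≈ 136.4722, |3A| = 32, inequality holds.


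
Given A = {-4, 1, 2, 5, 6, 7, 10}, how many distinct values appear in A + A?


A + A = {a + a' : a, a' ∈ A}; |A| = 7.
General bounds: 2|A| - 1 ≤ |A + A| ≤ |A|(|A|+1)/2, i.e. 13 ≤ |A + A| ≤ 28.
Lower bound 2|A|-1 is attained iff A is an arithmetic progression.
Enumerate sums a + a' for a ≤ a' (symmetric, so this suffices):
a = -4: -4+-4=-8, -4+1=-3, -4+2=-2, -4+5=1, -4+6=2, -4+7=3, -4+10=6
a = 1: 1+1=2, 1+2=3, 1+5=6, 1+6=7, 1+7=8, 1+10=11
a = 2: 2+2=4, 2+5=7, 2+6=8, 2+7=9, 2+10=12
a = 5: 5+5=10, 5+6=11, 5+7=12, 5+10=15
a = 6: 6+6=12, 6+7=13, 6+10=16
a = 7: 7+7=14, 7+10=17
a = 10: 10+10=20
Distinct sums: {-8, -3, -2, 1, 2, 3, 4, 6, 7, 8, 9, 10, 11, 12, 13, 14, 15, 16, 17, 20}
|A + A| = 20

|A + A| = 20


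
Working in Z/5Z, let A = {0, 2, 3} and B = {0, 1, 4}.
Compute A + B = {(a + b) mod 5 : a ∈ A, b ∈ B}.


Work in Z/5Z: reduce every sum a + b modulo 5.
Enumerate all 9 pairs:
a = 0: 0+0=0, 0+1=1, 0+4=4
a = 2: 2+0=2, 2+1=3, 2+4=1
a = 3: 3+0=3, 3+1=4, 3+4=2
Distinct residues collected: {0, 1, 2, 3, 4}
|A + B| = 5 (out of 5 total residues).

A + B = {0, 1, 2, 3, 4}


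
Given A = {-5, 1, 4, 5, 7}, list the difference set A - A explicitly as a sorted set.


A - A = {a - a' : a, a' ∈ A}.
Compute a - a' for each ordered pair (a, a'):
a = -5: -5--5=0, -5-1=-6, -5-4=-9, -5-5=-10, -5-7=-12
a = 1: 1--5=6, 1-1=0, 1-4=-3, 1-5=-4, 1-7=-6
a = 4: 4--5=9, 4-1=3, 4-4=0, 4-5=-1, 4-7=-3
a = 5: 5--5=10, 5-1=4, 5-4=1, 5-5=0, 5-7=-2
a = 7: 7--5=12, 7-1=6, 7-4=3, 7-5=2, 7-7=0
Collecting distinct values (and noting 0 appears from a-a):
A - A = {-12, -10, -9, -6, -4, -3, -2, -1, 0, 1, 2, 3, 4, 6, 9, 10, 12}
|A - A| = 17

A - A = {-12, -10, -9, -6, -4, -3, -2, -1, 0, 1, 2, 3, 4, 6, 9, 10, 12}


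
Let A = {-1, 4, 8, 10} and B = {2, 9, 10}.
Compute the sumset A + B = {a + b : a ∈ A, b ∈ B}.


A + B = {a + b : a ∈ A, b ∈ B}.
Enumerate all |A|·|B| = 4·3 = 12 pairs (a, b) and collect distinct sums.
a = -1: -1+2=1, -1+9=8, -1+10=9
a = 4: 4+2=6, 4+9=13, 4+10=14
a = 8: 8+2=10, 8+9=17, 8+10=18
a = 10: 10+2=12, 10+9=19, 10+10=20
Collecting distinct sums: A + B = {1, 6, 8, 9, 10, 12, 13, 14, 17, 18, 19, 20}
|A + B| = 12

A + B = {1, 6, 8, 9, 10, 12, 13, 14, 17, 18, 19, 20}


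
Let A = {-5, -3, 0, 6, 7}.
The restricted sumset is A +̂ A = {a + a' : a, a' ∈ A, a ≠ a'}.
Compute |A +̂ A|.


Restricted sumset: A +̂ A = {a + a' : a ∈ A, a' ∈ A, a ≠ a'}.
Equivalently, take A + A and drop any sum 2a that is achievable ONLY as a + a for a ∈ A (i.e. sums representable only with equal summands).
Enumerate pairs (a, a') with a < a' (symmetric, so each unordered pair gives one sum; this covers all a ≠ a'):
  -5 + -3 = -8
  -5 + 0 = -5
  -5 + 6 = 1
  -5 + 7 = 2
  -3 + 0 = -3
  -3 + 6 = 3
  -3 + 7 = 4
  0 + 6 = 6
  0 + 7 = 7
  6 + 7 = 13
Collected distinct sums: {-8, -5, -3, 1, 2, 3, 4, 6, 7, 13}
|A +̂ A| = 10
(Reference bound: |A +̂ A| ≥ 2|A| - 3 for |A| ≥ 2, with |A| = 5 giving ≥ 7.)

|A +̂ A| = 10


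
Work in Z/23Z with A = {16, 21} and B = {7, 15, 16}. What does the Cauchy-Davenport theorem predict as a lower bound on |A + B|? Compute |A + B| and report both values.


Cauchy-Davenport: |A + B| ≥ min(p, |A| + |B| - 1) for A, B nonempty in Z/pZ.
|A| = 2, |B| = 3, p = 23.
CD lower bound = min(23, 2 + 3 - 1) = min(23, 4) = 4.
Compute A + B mod 23 directly:
a = 16: 16+7=0, 16+15=8, 16+16=9
a = 21: 21+7=5, 21+15=13, 21+16=14
A + B = {0, 5, 8, 9, 13, 14}, so |A + B| = 6.
Verify: 6 ≥ 4? Yes ✓.

CD lower bound = 4, actual |A + B| = 6.


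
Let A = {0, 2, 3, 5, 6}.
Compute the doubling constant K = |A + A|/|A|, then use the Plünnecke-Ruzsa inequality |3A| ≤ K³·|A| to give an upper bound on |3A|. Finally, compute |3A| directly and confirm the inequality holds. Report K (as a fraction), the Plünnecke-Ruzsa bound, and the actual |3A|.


|A| = 5.
Step 1: Compute A + A by enumerating all 25 pairs.
A + A = {0, 2, 3, 4, 5, 6, 7, 8, 9, 10, 11, 12}, so |A + A| = 12.
Step 2: Doubling constant K = |A + A|/|A| = 12/5 = 12/5 ≈ 2.4000.
Step 3: Plünnecke-Ruzsa gives |3A| ≤ K³·|A| = (2.4000)³ · 5 ≈ 69.1200.
Step 4: Compute 3A = A + A + A directly by enumerating all triples (a,b,c) ∈ A³; |3A| = 18.
Step 5: Check 18 ≤ 69.1200? Yes ✓.

K = 12/5, Plünnecke-Ruzsa bound K³|A| ≈ 69.1200, |3A| = 18, inequality holds.
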